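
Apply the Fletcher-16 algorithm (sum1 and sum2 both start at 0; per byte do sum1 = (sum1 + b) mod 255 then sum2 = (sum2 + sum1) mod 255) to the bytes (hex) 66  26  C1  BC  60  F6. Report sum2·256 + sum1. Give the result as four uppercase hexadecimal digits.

Running sums (mod 255):
  after byte 0 (66): sum1=102, sum2=102
  after byte 1 (26): sum1=140, sum2=242
  after byte 2 (C1): sum1=78, sum2=65
  after byte 3 (BC): sum1=11, sum2=76
  after byte 4 (60): sum1=107, sum2=183
  after byte 5 (F6): sum1=98, sum2=26
Checksum = sum2·256 + sum1 = 26·256 + 98 = 6754 = 0x1A62.

1A62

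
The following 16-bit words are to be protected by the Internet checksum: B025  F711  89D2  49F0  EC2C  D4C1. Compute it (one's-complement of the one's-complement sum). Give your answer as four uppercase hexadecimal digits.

C416

One's-complement addition (fold any carry out of bit 15 back into bit 0):
  0xB025 + 0xF711 = 0x1A736 → wrap carry → 0xA737
  0xA737 + 0x89D2 = 0x13109 → wrap carry → 0x310A
  0x310A + 0x49F0 = 0x07AFA
  0x7AFA + 0xEC2C = 0x16726 → wrap carry → 0x6727
  0x6727 + 0xD4C1 = 0x13BE8 → wrap carry → 0x3BE9
One's-complement sum = 0x3BE9.
Checksum = ~0x3BE9 & 0xFFFF = 0xC416.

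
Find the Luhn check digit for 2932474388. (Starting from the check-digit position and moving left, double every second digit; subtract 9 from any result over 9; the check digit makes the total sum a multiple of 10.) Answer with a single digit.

8

Partial digits right→left: 8 8 3 4 7 4 2 3 9 2
Double every second digit counting from the check-digit position (so the 1st, 3rd, 5th, ... of the partial from the right).
  doubled (with −9 where >9): 7 6 5 4 9 → sum 31
  kept as-is: 8 4 4 3 2 → sum 21
Total = 31 + 21 = 52.
Check digit = (10 − (52 mod 10)) mod 10 = 8.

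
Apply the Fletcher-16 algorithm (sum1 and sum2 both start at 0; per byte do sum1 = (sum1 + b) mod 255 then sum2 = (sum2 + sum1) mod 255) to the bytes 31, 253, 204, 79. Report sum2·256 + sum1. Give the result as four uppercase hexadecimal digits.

5F39

Running sums (mod 255):
  after byte 0 (31): sum1=31, sum2=31
  after byte 1 (253): sum1=29, sum2=60
  after byte 2 (204): sum1=233, sum2=38
  after byte 3 (79): sum1=57, sum2=95
Checksum = sum2·256 + sum1 = 95·256 + 57 = 24377 = 0x5F39.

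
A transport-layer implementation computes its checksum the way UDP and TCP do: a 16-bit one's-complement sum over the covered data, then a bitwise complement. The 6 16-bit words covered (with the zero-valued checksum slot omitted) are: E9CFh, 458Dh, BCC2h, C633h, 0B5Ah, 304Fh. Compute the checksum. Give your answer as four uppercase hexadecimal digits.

One's-complement addition (fold any carry out of bit 15 back into bit 0):
  0xE9CF + 0x458D = 0x12F5C → wrap carry → 0x2F5D
  0x2F5D + 0xBCC2 = 0x0EC1F
  0xEC1F + 0xC633 = 0x1B252 → wrap carry → 0xB253
  0xB253 + 0x0B5A = 0x0BDAD
  0xBDAD + 0x304F = 0x0EDFC
One's-complement sum = 0xEDFC.
Checksum = ~0xEDFC & 0xFFFF = 0x1203.

1203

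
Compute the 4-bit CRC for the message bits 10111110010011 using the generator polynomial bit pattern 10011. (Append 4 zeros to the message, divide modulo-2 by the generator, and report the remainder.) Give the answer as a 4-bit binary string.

0000

Append 4 zeros: 101111100100110000. Divide by 10011 (XOR where the leading bit is 1):
  pos 0: 10111 XOR 10011 = 00100
  pos 2: 10011 XOR 10011 = 00000
  pos 9: 10011 XOR 10011 = 00000
Remainder (last 4 bits) = 0000. This is the CRC / FCS.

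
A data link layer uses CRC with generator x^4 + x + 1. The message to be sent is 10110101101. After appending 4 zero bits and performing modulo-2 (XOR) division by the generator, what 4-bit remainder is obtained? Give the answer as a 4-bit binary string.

0110

Append 4 zeros: 101101011010000. Divide by 10011 (XOR where the leading bit is 1):
  pos 0: 10110 XOR 10011 = 00101
  pos 2: 10110 XOR 10011 = 00101
  pos 4: 10111 XOR 10011 = 00100
  pos 6: 10001 XOR 10011 = 00010
  pos 9: 10000 XOR 10011 = 00011
Remainder (last 4 bits) = 0110. This is the CRC / FCS.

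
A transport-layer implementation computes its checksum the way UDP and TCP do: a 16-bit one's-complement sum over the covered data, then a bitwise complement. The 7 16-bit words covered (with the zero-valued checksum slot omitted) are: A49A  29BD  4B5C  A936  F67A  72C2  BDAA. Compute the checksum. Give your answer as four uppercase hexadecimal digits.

162D

One's-complement addition (fold any carry out of bit 15 back into bit 0):
  0xA49A + 0x29BD = 0x0CE57
  0xCE57 + 0x4B5C = 0x119B3 → wrap carry → 0x19B4
  0x19B4 + 0xA936 = 0x0C2EA
  0xC2EA + 0xF67A = 0x1B964 → wrap carry → 0xB965
  0xB965 + 0x72C2 = 0x12C27 → wrap carry → 0x2C28
  0x2C28 + 0xBDAA = 0x0E9D2
One's-complement sum = 0xE9D2.
Checksum = ~0xE9D2 & 0xFFFF = 0x162D.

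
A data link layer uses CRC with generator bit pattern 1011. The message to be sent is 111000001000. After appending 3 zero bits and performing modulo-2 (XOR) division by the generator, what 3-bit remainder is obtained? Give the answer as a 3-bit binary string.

110

Append 3 zeros: 111000001000000. Divide by 1011 (XOR where the leading bit is 1):
  pos 0: 1110 XOR 1011 = 0101
  pos 1: 1010 XOR 1011 = 0001
  pos 4: 1000 XOR 1011 = 0011
  pos 6: 1110 XOR 1011 = 0101
  pos 7: 1010 XOR 1011 = 0001
  pos 10: 1000 XOR 1011 = 0011
Remainder (last 3 bits) = 110. This is the CRC / FCS.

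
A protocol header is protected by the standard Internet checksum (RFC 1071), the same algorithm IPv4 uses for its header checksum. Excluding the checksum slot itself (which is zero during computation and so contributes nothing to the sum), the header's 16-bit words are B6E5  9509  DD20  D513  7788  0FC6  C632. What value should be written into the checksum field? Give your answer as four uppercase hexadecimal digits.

B45A

One's-complement addition (fold any carry out of bit 15 back into bit 0):
  0xB6E5 + 0x9509 = 0x14BEE → wrap carry → 0x4BEF
  0x4BEF + 0xDD20 = 0x1290F → wrap carry → 0x2910
  0x2910 + 0xD513 = 0x0FE23
  0xFE23 + 0x7788 = 0x175AB → wrap carry → 0x75AC
  0x75AC + 0x0FC6 = 0x08572
  0x8572 + 0xC632 = 0x14BA4 → wrap carry → 0x4BA5
One's-complement sum = 0x4BA5.
Checksum = ~0x4BA5 & 0xFFFF = 0xB45A.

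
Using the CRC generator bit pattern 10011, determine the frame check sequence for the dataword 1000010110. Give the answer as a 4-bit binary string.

Append 4 zeros: 10000101100000. Divide by 10011 (XOR where the leading bit is 1):
  pos 0: 10000 XOR 10011 = 00011
  pos 3: 11101 XOR 10011 = 01110
  pos 4: 11101 XOR 10011 = 01110
  pos 5: 11100 XOR 10011 = 01111
  pos 6: 11110 XOR 10011 = 01101
  pos 7: 11010 XOR 10011 = 01001
  pos 8: 10010 XOR 10011 = 00001
Remainder (last 4 bits) = 0010. This is the CRC / FCS.

0010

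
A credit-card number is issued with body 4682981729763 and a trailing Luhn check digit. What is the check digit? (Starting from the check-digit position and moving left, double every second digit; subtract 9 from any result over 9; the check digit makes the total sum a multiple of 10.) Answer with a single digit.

1

Partial digits right→left: 3 6 7 9 2 7 1 8 9 2 8 6 4
Double every second digit counting from the check-digit position (so the 1st, 3rd, 5th, ... of the partial from the right).
  doubled (with −9 where >9): 6 5 4 2 9 7 8 → sum 41
  kept as-is: 6 9 7 8 2 6 → sum 38
Total = 41 + 38 = 79.
Check digit = (10 − (79 mod 10)) mod 10 = 1.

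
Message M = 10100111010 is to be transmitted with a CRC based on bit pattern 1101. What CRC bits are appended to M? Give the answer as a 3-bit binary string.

011

Append 3 zeros: 10100111010000. Divide by 1101 (XOR where the leading bit is 1):
  pos 0: 1010 XOR 1101 = 0111
  pos 1: 1110 XOR 1101 = 0011
  pos 3: 1111 XOR 1101 = 0010
  pos 5: 1010 XOR 1101 = 0111
  pos 6: 1111 XOR 1101 = 0010
  pos 8: 1000 XOR 1101 = 0101
  pos 9: 1010 XOR 1101 = 0111
  pos 10: 1110 XOR 1101 = 0011
Remainder (last 3 bits) = 011. This is the CRC / FCS.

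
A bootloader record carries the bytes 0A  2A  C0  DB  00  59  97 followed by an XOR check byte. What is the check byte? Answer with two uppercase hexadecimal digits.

XOR the bytes together:
  start with 0x0A
  0x0A ⊕ 0x2A = 0x20
  0x20 ⊕ 0xC0 = 0xE0
  0xE0 ⊕ 0xDB = 0x3B
  0x3B ⊕ 0x00 = 0x3B
  0x3B ⊕ 0x59 = 0x62
  0x62 ⊕ 0x97 = 0xF5

F5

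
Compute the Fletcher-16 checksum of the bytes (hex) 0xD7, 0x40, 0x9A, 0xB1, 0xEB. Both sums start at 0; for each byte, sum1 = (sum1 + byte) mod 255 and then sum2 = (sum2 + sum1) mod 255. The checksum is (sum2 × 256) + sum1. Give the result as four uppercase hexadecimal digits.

Running sums (mod 255):
  after byte 0 (0xD7): sum1=215, sum2=215
  after byte 1 (0x40): sum1=24, sum2=239
  after byte 2 (0x9A): sum1=178, sum2=162
  after byte 3 (0xB1): sum1=100, sum2=7
  after byte 4 (0xEB): sum1=80, sum2=87
Checksum = sum2·256 + sum1 = 87·256 + 80 = 22352 = 0x5750.

5750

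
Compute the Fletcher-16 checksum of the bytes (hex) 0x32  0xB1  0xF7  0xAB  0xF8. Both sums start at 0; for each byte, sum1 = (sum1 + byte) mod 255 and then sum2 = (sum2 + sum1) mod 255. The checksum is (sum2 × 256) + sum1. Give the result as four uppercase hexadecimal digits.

Running sums (mod 255):
  after byte 0 (0x32): sum1=50, sum2=50
  after byte 1 (0xB1): sum1=227, sum2=22
  after byte 2 (0xF7): sum1=219, sum2=241
  after byte 3 (0xAB): sum1=135, sum2=121
  after byte 4 (0xF8): sum1=128, sum2=249
Checksum = sum2·256 + sum1 = 249·256 + 128 = 63872 = 0xF980.

F980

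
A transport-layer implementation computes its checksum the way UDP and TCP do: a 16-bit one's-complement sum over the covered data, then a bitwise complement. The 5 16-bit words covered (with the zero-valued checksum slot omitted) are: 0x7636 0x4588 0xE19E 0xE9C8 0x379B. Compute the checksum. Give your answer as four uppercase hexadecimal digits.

One's-complement addition (fold any carry out of bit 15 back into bit 0):
  0x7636 + 0x4588 = 0x0BBBE
  0xBBBE + 0xE19E = 0x19D5C → wrap carry → 0x9D5D
  0x9D5D + 0xE9C8 = 0x18725 → wrap carry → 0x8726
  0x8726 + 0x379B = 0x0BEC1
One's-complement sum = 0xBEC1.
Checksum = ~0xBEC1 & 0xFFFF = 0x413E.

413E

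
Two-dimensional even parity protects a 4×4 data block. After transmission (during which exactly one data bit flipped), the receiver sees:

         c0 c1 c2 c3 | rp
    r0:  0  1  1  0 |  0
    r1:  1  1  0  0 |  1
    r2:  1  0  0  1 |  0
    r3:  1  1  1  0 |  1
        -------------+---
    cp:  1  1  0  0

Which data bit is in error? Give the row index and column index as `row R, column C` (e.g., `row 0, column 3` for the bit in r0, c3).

row 1, column 3

Recompute each row's even parity and compare to rp:
  r0: data parity 0, sent rp 0 → ok
  r1: data parity 0, sent rp 1 → mismatch
  r2: data parity 0, sent rp 0 → ok
  r3: data parity 1, sent rp 1 → ok
Recompute each column's even parity and compare to cp:
  c0: data parity 1, sent cp 1 → ok
  c1: data parity 1, sent cp 1 → ok
  c2: data parity 0, sent cp 0 → ok
  c3: data parity 1, sent cp 0 → mismatch
Exactly one row (r1) and one column (c3) fail → the flipped bit is at their intersection.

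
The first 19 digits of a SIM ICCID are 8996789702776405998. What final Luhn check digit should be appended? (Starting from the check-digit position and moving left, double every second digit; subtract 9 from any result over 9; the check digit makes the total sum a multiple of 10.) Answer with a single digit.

9

Partial digits right→left: 8 9 9 5 0 4 6 7 7 2 0 7 9 8 7 6 9 9 8
Double every second digit counting from the check-digit position (so the 1st, 3rd, 5th, ... of the partial from the right).
  doubled (with −9 where >9): 7 9 0 3 5 0 9 5 9 7 → sum 54
  kept as-is: 9 5 4 7 2 7 8 6 9 → sum 57
Total = 54 + 57 = 111.
Check digit = (10 − (111 mod 10)) mod 10 = 9.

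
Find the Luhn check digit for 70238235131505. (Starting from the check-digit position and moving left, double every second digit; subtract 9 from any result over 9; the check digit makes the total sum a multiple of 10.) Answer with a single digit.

Partial digits right→left: 5 0 5 1 3 1 5 3 2 8 3 2 0 7
Double every second digit counting from the check-digit position (so the 1st, 3rd, 5th, ... of the partial from the right).
  doubled (with −9 where >9): 1 1 6 1 4 6 0 → sum 19
  kept as-is: 0 1 1 3 8 2 7 → sum 22
Total = 19 + 22 = 41.
Check digit = (10 − (41 mod 10)) mod 10 = 9.

9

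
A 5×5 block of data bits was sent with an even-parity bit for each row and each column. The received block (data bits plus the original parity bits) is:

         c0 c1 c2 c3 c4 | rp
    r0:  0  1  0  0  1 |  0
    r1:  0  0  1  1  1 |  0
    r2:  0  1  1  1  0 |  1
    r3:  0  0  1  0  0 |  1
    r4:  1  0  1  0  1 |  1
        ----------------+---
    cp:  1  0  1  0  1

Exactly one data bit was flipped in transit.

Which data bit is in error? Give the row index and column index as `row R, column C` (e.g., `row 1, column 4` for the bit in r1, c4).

row 1, column 2

Recompute each row's even parity and compare to rp:
  r0: data parity 0, sent rp 0 → ok
  r1: data parity 1, sent rp 0 → mismatch
  r2: data parity 1, sent rp 1 → ok
  r3: data parity 1, sent rp 1 → ok
  r4: data parity 1, sent rp 1 → ok
Recompute each column's even parity and compare to cp:
  c0: data parity 1, sent cp 1 → ok
  c1: data parity 0, sent cp 0 → ok
  c2: data parity 0, sent cp 1 → mismatch
  c3: data parity 0, sent cp 0 → ok
  c4: data parity 1, sent cp 1 → ok
Exactly one row (r1) and one column (c2) fail → the flipped bit is at their intersection.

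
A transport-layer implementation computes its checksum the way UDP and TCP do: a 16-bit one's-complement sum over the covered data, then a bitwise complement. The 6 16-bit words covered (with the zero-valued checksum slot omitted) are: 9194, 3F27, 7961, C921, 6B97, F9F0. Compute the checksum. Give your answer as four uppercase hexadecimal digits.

8738

One's-complement addition (fold any carry out of bit 15 back into bit 0):
  0x9194 + 0x3F27 = 0x0D0BB
  0xD0BB + 0x7961 = 0x14A1C → wrap carry → 0x4A1D
  0x4A1D + 0xC921 = 0x1133E → wrap carry → 0x133F
  0x133F + 0x6B97 = 0x07ED6
  0x7ED6 + 0xF9F0 = 0x178C6 → wrap carry → 0x78C7
One's-complement sum = 0x78C7.
Checksum = ~0x78C7 & 0xFFFF = 0x8738.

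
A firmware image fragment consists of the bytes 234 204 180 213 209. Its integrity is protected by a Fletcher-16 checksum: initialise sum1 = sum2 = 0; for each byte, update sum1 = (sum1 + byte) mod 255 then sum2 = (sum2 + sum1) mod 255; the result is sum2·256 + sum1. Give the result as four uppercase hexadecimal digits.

Running sums (mod 255):
  after byte 0 (234): sum1=234, sum2=234
  after byte 1 (204): sum1=183, sum2=162
  after byte 2 (180): sum1=108, sum2=15
  after byte 3 (213): sum1=66, sum2=81
  after byte 4 (209): sum1=20, sum2=101
Checksum = sum2·256 + sum1 = 101·256 + 20 = 25876 = 0x6514.

6514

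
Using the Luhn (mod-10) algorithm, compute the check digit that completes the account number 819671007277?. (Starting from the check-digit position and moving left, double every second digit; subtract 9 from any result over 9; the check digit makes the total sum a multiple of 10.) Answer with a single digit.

Partial digits right→left: 7 7 2 7 0 0 1 7 6 9 1 8
Double every second digit counting from the check-digit position (so the 1st, 3rd, 5th, ... of the partial from the right).
  doubled (with −9 where >9): 5 4 0 2 3 2 → sum 16
  kept as-is: 7 7 0 7 9 8 → sum 38
Total = 16 + 38 = 54.
Check digit = (10 − (54 mod 10)) mod 10 = 6.

6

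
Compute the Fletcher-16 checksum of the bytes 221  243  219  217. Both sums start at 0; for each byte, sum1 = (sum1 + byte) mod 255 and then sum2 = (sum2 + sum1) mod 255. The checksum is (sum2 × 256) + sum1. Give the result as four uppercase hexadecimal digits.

E487

Running sums (mod 255):
  after byte 0 (221): sum1=221, sum2=221
  after byte 1 (243): sum1=209, sum2=175
  after byte 2 (219): sum1=173, sum2=93
  after byte 3 (217): sum1=135, sum2=228
Checksum = sum2·256 + sum1 = 228·256 + 135 = 58503 = 0xE487.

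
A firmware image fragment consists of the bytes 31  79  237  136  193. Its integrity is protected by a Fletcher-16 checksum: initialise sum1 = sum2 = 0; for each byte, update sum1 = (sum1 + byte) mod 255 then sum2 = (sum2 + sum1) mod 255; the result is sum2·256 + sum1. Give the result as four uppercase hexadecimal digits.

75A6

Running sums (mod 255):
  after byte 0 (31): sum1=31, sum2=31
  after byte 1 (79): sum1=110, sum2=141
  after byte 2 (237): sum1=92, sum2=233
  after byte 3 (136): sum1=228, sum2=206
  after byte 4 (193): sum1=166, sum2=117
Checksum = sum2·256 + sum1 = 117·256 + 166 = 30118 = 0x75A6.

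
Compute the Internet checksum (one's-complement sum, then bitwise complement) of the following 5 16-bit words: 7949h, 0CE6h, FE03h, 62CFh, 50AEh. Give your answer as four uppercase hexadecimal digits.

C84E

One's-complement addition (fold any carry out of bit 15 back into bit 0):
  0x7949 + 0x0CE6 = 0x0862F
  0x862F + 0xFE03 = 0x18432 → wrap carry → 0x8433
  0x8433 + 0x62CF = 0x0E702
  0xE702 + 0x50AE = 0x137B0 → wrap carry → 0x37B1
One's-complement sum = 0x37B1.
Checksum = ~0x37B1 & 0xFFFF = 0xC84E.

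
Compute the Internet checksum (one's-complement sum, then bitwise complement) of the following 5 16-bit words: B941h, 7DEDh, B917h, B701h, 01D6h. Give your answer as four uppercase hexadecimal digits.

56E1

One's-complement addition (fold any carry out of bit 15 back into bit 0):
  0xB941 + 0x7DED = 0x1372E → wrap carry → 0x372F
  0x372F + 0xB917 = 0x0F046
  0xF046 + 0xB701 = 0x1A747 → wrap carry → 0xA748
  0xA748 + 0x01D6 = 0x0A91E
One's-complement sum = 0xA91E.
Checksum = ~0xA91E & 0xFFFF = 0x56E1.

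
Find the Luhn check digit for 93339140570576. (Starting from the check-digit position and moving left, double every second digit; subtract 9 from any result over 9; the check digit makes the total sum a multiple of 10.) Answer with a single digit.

0

Partial digits right→left: 6 7 5 0 7 5 0 4 1 9 3 3 3 9
Double every second digit counting from the check-digit position (so the 1st, 3rd, 5th, ... of the partial from the right).
  doubled (with −9 where >9): 3 1 5 0 2 6 6 → sum 23
  kept as-is: 7 0 5 4 9 3 9 → sum 37
Total = 23 + 37 = 60.
Check digit = (10 − (60 mod 10)) mod 10 = 0.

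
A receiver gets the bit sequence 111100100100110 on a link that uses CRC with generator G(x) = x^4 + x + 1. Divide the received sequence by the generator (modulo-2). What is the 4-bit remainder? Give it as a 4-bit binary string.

0000

Modulo-2 division of 111100100100110 by 10011:
  pos 0: 11110 XOR 10011 = 01101
  pos 1: 11010 XOR 10011 = 01001
  pos 2: 10011 XOR 10011 = 00000
  pos 9: 10011 XOR 10011 = 00000
Remainder = 0000 (zero — the frame passes the CRC check).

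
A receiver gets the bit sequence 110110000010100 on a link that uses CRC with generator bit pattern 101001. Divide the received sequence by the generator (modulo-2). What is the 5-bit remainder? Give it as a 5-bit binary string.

Modulo-2 division of 110110000010100 by 101001:
  pos 0: 110110 XOR 101001 = 011111
  pos 1: 111110 XOR 101001 = 010111
  pos 2: 101110 XOR 101001 = 000111
  pos 5: 111001 XOR 101001 = 010000
  pos 6: 100000 XOR 101001 = 001001
  pos 8: 100110 XOR 101001 = 001111
Remainder = 11110 (nonzero — an error is detected).

11110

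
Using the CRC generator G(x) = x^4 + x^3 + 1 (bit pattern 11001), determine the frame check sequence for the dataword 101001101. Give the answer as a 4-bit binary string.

1000

Append 4 zeros: 1010011010000. Divide by 11001 (XOR where the leading bit is 1):
  pos 0: 10100 XOR 11001 = 01101
  pos 1: 11011 XOR 11001 = 00010
  pos 4: 10101 XOR 11001 = 01100
  pos 5: 11000 XOR 11001 = 00001
Remainder (last 4 bits) = 1000. This is the CRC / FCS.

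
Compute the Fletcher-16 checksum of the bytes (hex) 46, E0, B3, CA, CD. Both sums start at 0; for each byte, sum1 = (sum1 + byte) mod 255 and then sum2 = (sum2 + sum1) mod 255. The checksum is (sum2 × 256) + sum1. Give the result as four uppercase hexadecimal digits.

6173

Running sums (mod 255):
  after byte 0 (46): sum1=70, sum2=70
  after byte 1 (E0): sum1=39, sum2=109
  after byte 2 (B3): sum1=218, sum2=72
  after byte 3 (CA): sum1=165, sum2=237
  after byte 4 (CD): sum1=115, sum2=97
Checksum = sum2·256 + sum1 = 97·256 + 115 = 24947 = 0x6173.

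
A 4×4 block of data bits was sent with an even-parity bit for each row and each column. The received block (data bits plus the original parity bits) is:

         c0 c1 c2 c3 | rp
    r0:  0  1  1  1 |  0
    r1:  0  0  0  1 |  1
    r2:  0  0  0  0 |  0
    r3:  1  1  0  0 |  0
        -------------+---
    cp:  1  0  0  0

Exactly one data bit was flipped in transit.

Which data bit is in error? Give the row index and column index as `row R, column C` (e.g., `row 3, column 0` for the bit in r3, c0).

Recompute each row's even parity and compare to rp:
  r0: data parity 1, sent rp 0 → mismatch
  r1: data parity 1, sent rp 1 → ok
  r2: data parity 0, sent rp 0 → ok
  r3: data parity 0, sent rp 0 → ok
Recompute each column's even parity and compare to cp:
  c0: data parity 1, sent cp 1 → ok
  c1: data parity 0, sent cp 0 → ok
  c2: data parity 1, sent cp 0 → mismatch
  c3: data parity 0, sent cp 0 → ok
Exactly one row (r0) and one column (c2) fail → the flipped bit is at their intersection.

row 0, column 2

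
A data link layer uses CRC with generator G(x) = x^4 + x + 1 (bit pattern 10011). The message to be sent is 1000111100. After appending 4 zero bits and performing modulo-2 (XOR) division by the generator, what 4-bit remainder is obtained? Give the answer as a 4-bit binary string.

Append 4 zeros: 10001111000000. Divide by 10011 (XOR where the leading bit is 1):
  pos 0: 10001 XOR 10011 = 00010
  pos 3: 10111 XOR 10011 = 00100
  pos 5: 10000 XOR 10011 = 00011
  pos 8: 11000 XOR 10011 = 01011
  pos 9: 10110 XOR 10011 = 00101
Remainder (last 4 bits) = 0101. This is the CRC / FCS.

0101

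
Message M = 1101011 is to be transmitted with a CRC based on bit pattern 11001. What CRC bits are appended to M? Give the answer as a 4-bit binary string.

Append 4 zeros: 11010110000. Divide by 11001 (XOR where the leading bit is 1):
  pos 0: 11010 XOR 11001 = 00011
  pos 3: 11110 XOR 11001 = 00111
  pos 5: 11100 XOR 11001 = 00101
Remainder (last 4 bits) = 1010. This is the CRC / FCS.

1010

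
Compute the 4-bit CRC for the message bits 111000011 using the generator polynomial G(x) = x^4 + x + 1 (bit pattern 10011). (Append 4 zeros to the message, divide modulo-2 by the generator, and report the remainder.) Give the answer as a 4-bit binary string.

Append 4 zeros: 1110000110000. Divide by 10011 (XOR where the leading bit is 1):
  pos 0: 11100 XOR 10011 = 01111
  pos 1: 11110 XOR 10011 = 01101
  pos 2: 11010 XOR 10011 = 01001
  pos 3: 10011 XOR 10011 = 00000
  pos 8: 10000 XOR 10011 = 00011
Remainder (last 4 bits) = 0011. This is the CRC / FCS.

0011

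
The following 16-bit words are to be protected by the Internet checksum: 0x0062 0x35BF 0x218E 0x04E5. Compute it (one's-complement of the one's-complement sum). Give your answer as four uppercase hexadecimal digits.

One's-complement addition (fold any carry out of bit 15 back into bit 0):
  0x0062 + 0x35BF = 0x03621
  0x3621 + 0x218E = 0x057AF
  0x57AF + 0x04E5 = 0x05C94
One's-complement sum = 0x5C94.
Checksum = ~0x5C94 & 0xFFFF = 0xA36B.

A36B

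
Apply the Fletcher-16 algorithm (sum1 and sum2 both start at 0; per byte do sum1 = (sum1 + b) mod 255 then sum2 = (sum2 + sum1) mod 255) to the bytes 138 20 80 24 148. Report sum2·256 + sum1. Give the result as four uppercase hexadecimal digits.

BA9B

Running sums (mod 255):
  after byte 0 (138): sum1=138, sum2=138
  after byte 1 (20): sum1=158, sum2=41
  after byte 2 (80): sum1=238, sum2=24
  after byte 3 (24): sum1=7, sum2=31
  after byte 4 (148): sum1=155, sum2=186
Checksum = sum2·256 + sum1 = 186·256 + 155 = 47771 = 0xBA9B.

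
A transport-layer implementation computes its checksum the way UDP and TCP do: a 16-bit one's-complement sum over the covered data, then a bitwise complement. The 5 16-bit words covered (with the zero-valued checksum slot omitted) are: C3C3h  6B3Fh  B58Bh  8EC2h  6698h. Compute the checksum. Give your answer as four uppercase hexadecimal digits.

2616

One's-complement addition (fold any carry out of bit 15 back into bit 0):
  0xC3C3 + 0x6B3F = 0x12F02 → wrap carry → 0x2F03
  0x2F03 + 0xB58B = 0x0E48E
  0xE48E + 0x8EC2 = 0x17350 → wrap carry → 0x7351
  0x7351 + 0x6698 = 0x0D9E9
One's-complement sum = 0xD9E9.
Checksum = ~0xD9E9 & 0xFFFF = 0x2616.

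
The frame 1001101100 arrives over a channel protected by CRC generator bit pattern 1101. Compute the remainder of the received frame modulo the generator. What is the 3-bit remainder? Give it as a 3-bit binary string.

Modulo-2 division of 1001101100 by 1101:
  pos 0: 1001 XOR 1101 = 0100
  pos 1: 1001 XOR 1101 = 0100
  pos 2: 1000 XOR 1101 = 0101
  pos 3: 1011 XOR 1101 = 0110
  pos 4: 1101 XOR 1101 = 0000
Remainder = 000 (zero — the frame passes the CRC check).

000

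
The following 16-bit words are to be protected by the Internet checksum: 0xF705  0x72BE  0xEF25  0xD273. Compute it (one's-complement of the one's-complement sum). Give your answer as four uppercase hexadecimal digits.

One's-complement addition (fold any carry out of bit 15 back into bit 0):
  0xF705 + 0x72BE = 0x169C3 → wrap carry → 0x69C4
  0x69C4 + 0xEF25 = 0x158E9 → wrap carry → 0x58EA
  0x58EA + 0xD273 = 0x12B5D → wrap carry → 0x2B5E
One's-complement sum = 0x2B5E.
Checksum = ~0x2B5E & 0xFFFF = 0xD4A1.

D4A1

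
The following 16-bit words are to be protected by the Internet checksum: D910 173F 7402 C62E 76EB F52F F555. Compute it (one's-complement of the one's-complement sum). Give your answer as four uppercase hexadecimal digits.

740D

One's-complement addition (fold any carry out of bit 15 back into bit 0):
  0xD910 + 0x173F = 0x0F04F
  0xF04F + 0x7402 = 0x16451 → wrap carry → 0x6452
  0x6452 + 0xC62E = 0x12A80 → wrap carry → 0x2A81
  0x2A81 + 0x76EB = 0x0A16C
  0xA16C + 0xF52F = 0x1969B → wrap carry → 0x969C
  0x969C + 0xF555 = 0x18BF1 → wrap carry → 0x8BF2
One's-complement sum = 0x8BF2.
Checksum = ~0x8BF2 & 0xFFFF = 0x740D.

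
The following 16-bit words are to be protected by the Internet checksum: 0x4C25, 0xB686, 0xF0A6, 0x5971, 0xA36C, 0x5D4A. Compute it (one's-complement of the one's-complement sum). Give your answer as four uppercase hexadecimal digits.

B284

One's-complement addition (fold any carry out of bit 15 back into bit 0):
  0x4C25 + 0xB686 = 0x102AB → wrap carry → 0x02AC
  0x02AC + 0xF0A6 = 0x0F352
  0xF352 + 0x5971 = 0x14CC3 → wrap carry → 0x4CC4
  0x4CC4 + 0xA36C = 0x0F030
  0xF030 + 0x5D4A = 0x14D7A → wrap carry → 0x4D7B
One's-complement sum = 0x4D7B.
Checksum = ~0x4D7B & 0xFFFF = 0xB284.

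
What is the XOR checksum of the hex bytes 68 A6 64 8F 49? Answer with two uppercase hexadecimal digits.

XOR the bytes together:
  start with 0x68
  0x68 ⊕ 0xA6 = 0xCE
  0xCE ⊕ 0x64 = 0xAA
  0xAA ⊕ 0x8F = 0x25
  0x25 ⊕ 0x49 = 0x6C

6C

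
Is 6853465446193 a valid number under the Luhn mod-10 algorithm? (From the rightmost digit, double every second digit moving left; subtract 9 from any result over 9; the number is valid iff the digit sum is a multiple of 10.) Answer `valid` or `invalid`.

From the right, keep odd positions and double even positions (subtract 9 from any doubled value over 9):
  doubled (positions 2,4,...): 9 3 8 3 6 7 → sum 36
  kept (positions 1,3,...): 3 1 4 5 4 5 6 → sum 28
Total = 64.
64 mod 10 = 4, so the number is invalid.

invalid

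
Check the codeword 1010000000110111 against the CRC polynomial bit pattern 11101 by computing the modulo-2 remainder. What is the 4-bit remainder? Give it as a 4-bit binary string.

0001

Modulo-2 division of 1010000000110111 by 11101:
  pos 0: 10100 XOR 11101 = 01001
  pos 1: 10010 XOR 11101 = 01111
  pos 2: 11110 XOR 11101 = 00011
  pos 5: 11000 XOR 11101 = 00101
  pos 7: 10111 XOR 11101 = 01010
  pos 8: 10100 XOR 11101 = 01001
  pos 9: 10011 XOR 11101 = 01110
  pos 10: 11101 XOR 11101 = 00000
Remainder = 0001 (nonzero — an error is detected).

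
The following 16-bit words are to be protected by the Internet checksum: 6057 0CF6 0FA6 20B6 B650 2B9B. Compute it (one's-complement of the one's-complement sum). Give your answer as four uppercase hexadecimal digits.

806A

One's-complement addition (fold any carry out of bit 15 back into bit 0):
  0x6057 + 0x0CF6 = 0x06D4D
  0x6D4D + 0x0FA6 = 0x07CF3
  0x7CF3 + 0x20B6 = 0x09DA9
  0x9DA9 + 0xB650 = 0x153F9 → wrap carry → 0x53FA
  0x53FA + 0x2B9B = 0x07F95
One's-complement sum = 0x7F95.
Checksum = ~0x7F95 & 0xFFFF = 0x806A.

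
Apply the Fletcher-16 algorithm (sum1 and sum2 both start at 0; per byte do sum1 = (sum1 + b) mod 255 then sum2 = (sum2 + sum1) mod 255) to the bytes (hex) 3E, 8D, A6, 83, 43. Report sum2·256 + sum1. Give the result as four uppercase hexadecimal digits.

AB39

Running sums (mod 255):
  after byte 0 (3E): sum1=62, sum2=62
  after byte 1 (8D): sum1=203, sum2=10
  after byte 2 (A6): sum1=114, sum2=124
  after byte 3 (83): sum1=245, sum2=114
  after byte 4 (43): sum1=57, sum2=171
Checksum = sum2·256 + sum1 = 171·256 + 57 = 43833 = 0xAB39.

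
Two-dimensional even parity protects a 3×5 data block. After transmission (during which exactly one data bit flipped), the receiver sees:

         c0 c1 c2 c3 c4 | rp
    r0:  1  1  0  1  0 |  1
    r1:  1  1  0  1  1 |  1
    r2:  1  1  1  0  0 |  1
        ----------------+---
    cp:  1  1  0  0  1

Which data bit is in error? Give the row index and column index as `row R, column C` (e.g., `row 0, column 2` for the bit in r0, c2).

row 1, column 2

Recompute each row's even parity and compare to rp:
  r0: data parity 1, sent rp 1 → ok
  r1: data parity 0, sent rp 1 → mismatch
  r2: data parity 1, sent rp 1 → ok
Recompute each column's even parity and compare to cp:
  c0: data parity 1, sent cp 1 → ok
  c1: data parity 1, sent cp 1 → ok
  c2: data parity 1, sent cp 0 → mismatch
  c3: data parity 0, sent cp 0 → ok
  c4: data parity 1, sent cp 1 → ok
Exactly one row (r1) and one column (c2) fail → the flipped bit is at their intersection.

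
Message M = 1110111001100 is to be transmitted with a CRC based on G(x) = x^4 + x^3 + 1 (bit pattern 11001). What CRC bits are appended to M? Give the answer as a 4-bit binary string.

0011

Append 4 zeros: 11101110011000000. Divide by 11001 (XOR where the leading bit is 1):
  pos 0: 11101 XOR 11001 = 00100
  pos 2: 10011 XOR 11001 = 01010
  pos 3: 10100 XOR 11001 = 01101
  pos 4: 11010 XOR 11001 = 00011
  pos 7: 11110 XOR 11001 = 00111
  pos 9: 11100 XOR 11001 = 00101
  pos 11: 10100 XOR 11001 = 01101
  pos 12: 11010 XOR 11001 = 00011
Remainder (last 4 bits) = 0011. This is the CRC / FCS.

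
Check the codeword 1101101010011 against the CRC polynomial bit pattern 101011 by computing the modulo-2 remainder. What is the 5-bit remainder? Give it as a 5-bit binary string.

Modulo-2 division of 1101101010011 by 101011:
  pos 0: 110110 XOR 101011 = 011101
  pos 1: 111011 XOR 101011 = 010000
  pos 2: 100000 XOR 101011 = 001011
  pos 4: 101110 XOR 101011 = 000101
  pos 7: 101011 XOR 101011 = 000000
Remainder = 00000 (zero — the frame passes the CRC check).

00000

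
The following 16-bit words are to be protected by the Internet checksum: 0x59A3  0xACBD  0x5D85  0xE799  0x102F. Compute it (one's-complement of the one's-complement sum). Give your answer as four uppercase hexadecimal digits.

A450

One's-complement addition (fold any carry out of bit 15 back into bit 0):
  0x59A3 + 0xACBD = 0x10660 → wrap carry → 0x0661
  0x0661 + 0x5D85 = 0x063E6
  0x63E6 + 0xE799 = 0x14B7F → wrap carry → 0x4B80
  0x4B80 + 0x102F = 0x05BAF
One's-complement sum = 0x5BAF.
Checksum = ~0x5BAF & 0xFFFF = 0xA450.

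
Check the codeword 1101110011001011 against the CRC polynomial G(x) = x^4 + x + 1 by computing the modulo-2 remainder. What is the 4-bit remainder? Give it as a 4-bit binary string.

Modulo-2 division of 1101110011001011 by 10011:
  pos 0: 11011 XOR 10011 = 01000
  pos 1: 10001 XOR 10011 = 00010
  pos 4: 10001 XOR 10011 = 00010
  pos 7: 10100 XOR 10011 = 00111
  pos 9: 11110 XOR 10011 = 01101
  pos 10: 11011 XOR 10011 = 01000
  pos 11: 10001 XOR 10011 = 00010
Remainder = 0010 (nonzero — an error is detected).

0010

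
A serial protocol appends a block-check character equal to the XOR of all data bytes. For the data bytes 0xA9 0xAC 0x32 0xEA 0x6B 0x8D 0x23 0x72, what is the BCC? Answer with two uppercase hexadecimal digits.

XOR the bytes together:
  start with 0xA9
  0xA9 ⊕ 0xAC = 0x05
  0x05 ⊕ 0x32 = 0x37
  0x37 ⊕ 0xEA = 0xDD
  0xDD ⊕ 0x6B = 0xB6
  0xB6 ⊕ 0x8D = 0x3B
  0x3B ⊕ 0x23 = 0x18
  0x18 ⊕ 0x72 = 0x6A

6A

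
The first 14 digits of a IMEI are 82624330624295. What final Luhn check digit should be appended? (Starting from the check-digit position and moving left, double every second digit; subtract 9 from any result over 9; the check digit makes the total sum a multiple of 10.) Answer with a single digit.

7

Partial digits right→left: 5 9 2 4 2 6 0 3 3 4 2 6 2 8
Double every second digit counting from the check-digit position (so the 1st, 3rd, 5th, ... of the partial from the right).
  doubled (with −9 where >9): 1 4 4 0 6 4 4 → sum 23
  kept as-is: 9 4 6 3 4 6 8 → sum 40
Total = 23 + 40 = 63.
Check digit = (10 − (63 mod 10)) mod 10 = 7.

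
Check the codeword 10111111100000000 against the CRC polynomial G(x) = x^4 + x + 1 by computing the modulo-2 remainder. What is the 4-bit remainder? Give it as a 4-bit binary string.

1111

Modulo-2 division of 10111111100000000 by 10011:
  pos 0: 10111 XOR 10011 = 00100
  pos 2: 10011 XOR 10011 = 00000
  pos 7: 11000 XOR 10011 = 01011
  pos 8: 10110 XOR 10011 = 00101
  pos 10: 10100 XOR 10011 = 00111
  pos 12: 11100 XOR 10011 = 01111
Remainder = 1111 (nonzero — an error is detected).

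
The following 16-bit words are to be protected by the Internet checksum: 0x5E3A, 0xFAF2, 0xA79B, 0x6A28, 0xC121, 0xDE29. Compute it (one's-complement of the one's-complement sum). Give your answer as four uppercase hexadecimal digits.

One's-complement addition (fold any carry out of bit 15 back into bit 0):
  0x5E3A + 0xFAF2 = 0x1592C → wrap carry → 0x592D
  0x592D + 0xA79B = 0x100C8 → wrap carry → 0x00C9
  0x00C9 + 0x6A28 = 0x06AF1
  0x6AF1 + 0xC121 = 0x12C12 → wrap carry → 0x2C13
  0x2C13 + 0xDE29 = 0x10A3C → wrap carry → 0x0A3D
One's-complement sum = 0x0A3D.
Checksum = ~0x0A3D & 0xFFFF = 0xF5C2.

F5C2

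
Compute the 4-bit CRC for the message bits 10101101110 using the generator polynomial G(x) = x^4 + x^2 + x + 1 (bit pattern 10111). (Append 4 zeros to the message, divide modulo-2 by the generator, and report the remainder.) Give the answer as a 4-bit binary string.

Append 4 zeros: 101011011100000. Divide by 10111 (XOR where the leading bit is 1):
  pos 0: 10101 XOR 10111 = 00010
  pos 3: 10101 XOR 10111 = 00010
  pos 6: 10110 XOR 10111 = 00001
  pos 10: 10000 XOR 10111 = 00111
Remainder (last 4 bits) = 0111. This is the CRC / FCS.

0111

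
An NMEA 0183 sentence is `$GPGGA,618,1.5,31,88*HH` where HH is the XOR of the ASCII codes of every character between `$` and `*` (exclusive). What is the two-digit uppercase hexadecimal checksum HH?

XOR the ASCII codes of the payload characters:
  'G' = 0x47 → acc = 0x47
  'P' = 0x50 → acc = 0x17
  'G' = 0x47 → acc = 0x50
  'G' = 0x47 → acc = 0x17
  'A' = 0x41 → acc = 0x56
  ',' = 0x2C → acc = 0x7A
  '6' = 0x36 → acc = 0x4C
  '1' = 0x31 → acc = 0x7D
  '8' = 0x38 → acc = 0x45
  ',' = 0x2C → acc = 0x69
  '1' = 0x31 → acc = 0x58
  '.' = 0x2E → acc = 0x76
  '5' = 0x35 → acc = 0x43
  ',' = 0x2C → acc = 0x6F
  '3' = 0x33 → acc = 0x5C
  '1' = 0x31 → acc = 0x6D
  ',' = 0x2C → acc = 0x41
  '8' = 0x38 → acc = 0x79
  '8' = 0x38 → acc = 0x41
Checksum = 0x41.

41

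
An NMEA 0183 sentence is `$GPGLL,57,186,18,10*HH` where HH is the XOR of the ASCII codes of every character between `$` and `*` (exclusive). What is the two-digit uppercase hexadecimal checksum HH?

XOR the ASCII codes of the payload characters:
  'G' = 0x47 → acc = 0x47
  'P' = 0x50 → acc = 0x17
  'G' = 0x47 → acc = 0x50
  'L' = 0x4C → acc = 0x1C
  'L' = 0x4C → acc = 0x50
  ',' = 0x2C → acc = 0x7C
  '5' = 0x35 → acc = 0x49
  '7' = 0x37 → acc = 0x7E
  ',' = 0x2C → acc = 0x52
  '1' = 0x31 → acc = 0x63
  '8' = 0x38 → acc = 0x5B
  '6' = 0x36 → acc = 0x6D
  ',' = 0x2C → acc = 0x41
  '1' = 0x31 → acc = 0x70
  '8' = 0x38 → acc = 0x48
  ',' = 0x2C → acc = 0x64
  '1' = 0x31 → acc = 0x55
  '0' = 0x30 → acc = 0x65
Checksum = 0x65.

65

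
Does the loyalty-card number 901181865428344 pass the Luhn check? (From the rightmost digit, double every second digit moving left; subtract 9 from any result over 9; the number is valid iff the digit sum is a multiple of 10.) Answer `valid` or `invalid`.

From the right, keep odd positions and double even positions (subtract 9 from any doubled value over 9):
  doubled (positions 2,4,...): 8 7 8 3 2 2 0 → sum 30
  kept (positions 1,3,...): 4 3 2 5 8 8 1 9 → sum 40
Total = 70.
70 mod 10 = 0, so the number is valid.

valid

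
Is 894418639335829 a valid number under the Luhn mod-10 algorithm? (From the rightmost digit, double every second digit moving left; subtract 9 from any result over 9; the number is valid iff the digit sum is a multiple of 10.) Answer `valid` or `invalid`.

From the right, keep odd positions and double even positions (subtract 9 from any doubled value over 9):
  doubled (positions 2,4,...): 4 1 6 6 7 8 9 → sum 41
  kept (positions 1,3,...): 9 8 3 9 6 1 4 8 → sum 48
Total = 89.
89 mod 10 = 9, so the number is invalid.

invalid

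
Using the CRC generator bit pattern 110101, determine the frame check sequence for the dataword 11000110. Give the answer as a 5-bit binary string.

Append 5 zeros: 1100011000000. Divide by 110101 (XOR where the leading bit is 1):
  pos 0: 110001 XOR 110101 = 000100
  pos 3: 100100 XOR 110101 = 010001
  pos 4: 100010 XOR 110101 = 010111
  pos 5: 101110 XOR 110101 = 011011
  pos 6: 110110 XOR 110101 = 000011
Remainder (last 5 bits) = 00110. This is the CRC / FCS.

00110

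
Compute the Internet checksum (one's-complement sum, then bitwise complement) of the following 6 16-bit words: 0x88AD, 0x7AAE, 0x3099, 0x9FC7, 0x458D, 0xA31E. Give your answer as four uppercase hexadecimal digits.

4397

One's-complement addition (fold any carry out of bit 15 back into bit 0):
  0x88AD + 0x7AAE = 0x1035B → wrap carry → 0x035C
  0x035C + 0x3099 = 0x033F5
  0x33F5 + 0x9FC7 = 0x0D3BC
  0xD3BC + 0x458D = 0x11949 → wrap carry → 0x194A
  0x194A + 0xA31E = 0x0BC68
One's-complement sum = 0xBC68.
Checksum = ~0xBC68 & 0xFFFF = 0x4397.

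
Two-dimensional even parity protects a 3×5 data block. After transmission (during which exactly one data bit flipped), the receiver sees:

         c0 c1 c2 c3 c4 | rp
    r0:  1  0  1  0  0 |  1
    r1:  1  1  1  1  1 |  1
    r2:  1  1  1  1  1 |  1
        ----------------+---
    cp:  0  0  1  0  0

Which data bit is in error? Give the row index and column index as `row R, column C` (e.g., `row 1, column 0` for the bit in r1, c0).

row 0, column 0

Recompute each row's even parity and compare to rp:
  r0: data parity 0, sent rp 1 → mismatch
  r1: data parity 1, sent rp 1 → ok
  r2: data parity 1, sent rp 1 → ok
Recompute each column's even parity and compare to cp:
  c0: data parity 1, sent cp 0 → mismatch
  c1: data parity 0, sent cp 0 → ok
  c2: data parity 1, sent cp 1 → ok
  c3: data parity 0, sent cp 0 → ok
  c4: data parity 0, sent cp 0 → ok
Exactly one row (r0) and one column (c0) fail → the flipped bit is at their intersection.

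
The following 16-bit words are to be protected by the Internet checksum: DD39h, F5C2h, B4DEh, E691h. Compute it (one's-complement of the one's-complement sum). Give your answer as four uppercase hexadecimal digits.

9192

One's-complement addition (fold any carry out of bit 15 back into bit 0):
  0xDD39 + 0xF5C2 = 0x1D2FB → wrap carry → 0xD2FC
  0xD2FC + 0xB4DE = 0x187DA → wrap carry → 0x87DB
  0x87DB + 0xE691 = 0x16E6C → wrap carry → 0x6E6D
One's-complement sum = 0x6E6D.
Checksum = ~0x6E6D & 0xFFFF = 0x9192.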